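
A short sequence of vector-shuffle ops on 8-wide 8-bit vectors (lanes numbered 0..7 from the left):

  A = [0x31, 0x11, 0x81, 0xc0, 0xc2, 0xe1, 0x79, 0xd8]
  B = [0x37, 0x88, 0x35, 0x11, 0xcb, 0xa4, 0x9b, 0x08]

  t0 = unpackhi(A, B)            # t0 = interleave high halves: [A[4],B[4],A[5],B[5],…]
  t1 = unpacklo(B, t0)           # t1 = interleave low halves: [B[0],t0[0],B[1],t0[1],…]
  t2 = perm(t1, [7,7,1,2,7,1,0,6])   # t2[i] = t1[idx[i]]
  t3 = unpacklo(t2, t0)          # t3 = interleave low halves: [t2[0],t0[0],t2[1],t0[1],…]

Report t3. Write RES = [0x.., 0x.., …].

t0 = [0xc2, 0xcb, 0xe1, 0xa4, 0x79, 0x9b, 0xd8, 0x08]
t1 = [0x37, 0xc2, 0x88, 0xcb, 0x35, 0xe1, 0x11, 0xa4]
t2 = [0xa4, 0xa4, 0xc2, 0x88, 0xa4, 0xc2, 0x37, 0x11]
t3 = [0xa4, 0xc2, 0xa4, 0xcb, 0xc2, 0xe1, 0x88, 0xa4]

RES = [0xa4, 0xc2, 0xa4, 0xcb, 0xc2, 0xe1, 0x88, 0xa4]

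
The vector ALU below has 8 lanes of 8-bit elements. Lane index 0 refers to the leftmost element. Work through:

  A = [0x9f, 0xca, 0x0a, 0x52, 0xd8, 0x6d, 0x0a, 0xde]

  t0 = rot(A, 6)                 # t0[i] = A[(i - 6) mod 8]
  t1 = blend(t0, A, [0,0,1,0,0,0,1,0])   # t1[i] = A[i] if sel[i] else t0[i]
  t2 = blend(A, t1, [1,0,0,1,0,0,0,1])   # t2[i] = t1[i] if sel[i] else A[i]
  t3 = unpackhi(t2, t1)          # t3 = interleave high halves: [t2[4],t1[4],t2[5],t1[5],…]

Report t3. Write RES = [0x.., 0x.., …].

→ t0 |0a|52|d8|6d|0a|de|9f|ca|
→ t1 |0a|52|0a|6d|0a|de|0a|ca|
→ t2 |0a|ca|0a|6d|d8|6d|0a|ca|
→ t3 |d8|0a|6d|de|0a|0a|ca|ca|

RES = [ 0xd8  0x0a  0x6d  0xde  0x0a  0x0a  0xca  0xca ]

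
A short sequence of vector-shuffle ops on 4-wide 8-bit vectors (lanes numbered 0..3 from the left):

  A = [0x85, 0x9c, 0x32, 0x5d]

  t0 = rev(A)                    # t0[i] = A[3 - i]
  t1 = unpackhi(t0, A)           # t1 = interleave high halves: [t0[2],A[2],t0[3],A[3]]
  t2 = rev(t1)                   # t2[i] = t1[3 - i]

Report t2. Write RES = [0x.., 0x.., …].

RES = [0x5d, 0x85, 0x32, 0x9c]

  t0: 5d 32 9c 85
  t1: 9c 32 85 5d
  t2: 5d 85 32 9c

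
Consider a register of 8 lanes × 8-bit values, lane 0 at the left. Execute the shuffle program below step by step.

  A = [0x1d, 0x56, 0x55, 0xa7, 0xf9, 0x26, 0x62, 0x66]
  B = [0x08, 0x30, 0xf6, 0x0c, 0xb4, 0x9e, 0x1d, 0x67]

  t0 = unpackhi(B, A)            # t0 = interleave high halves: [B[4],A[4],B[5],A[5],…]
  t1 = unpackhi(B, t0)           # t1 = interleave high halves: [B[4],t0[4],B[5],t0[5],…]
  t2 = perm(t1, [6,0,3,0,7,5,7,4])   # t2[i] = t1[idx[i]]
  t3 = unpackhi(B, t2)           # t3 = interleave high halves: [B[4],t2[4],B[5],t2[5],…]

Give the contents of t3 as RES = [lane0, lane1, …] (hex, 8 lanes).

RES = [ 0xb4  0x66  0x9e  0x67  0x1d  0x66  0x67  0x1d ]

t0 = [0xb4, 0xf9, 0x9e, 0x26, 0x1d, 0x62, 0x67, 0x66]
t1 = [0xb4, 0x1d, 0x9e, 0x62, 0x1d, 0x67, 0x67, 0x66]
t2 = [0x67, 0xb4, 0x62, 0xb4, 0x66, 0x67, 0x66, 0x1d]
t3 = [0xb4, 0x66, 0x9e, 0x67, 0x1d, 0x66, 0x67, 0x1d]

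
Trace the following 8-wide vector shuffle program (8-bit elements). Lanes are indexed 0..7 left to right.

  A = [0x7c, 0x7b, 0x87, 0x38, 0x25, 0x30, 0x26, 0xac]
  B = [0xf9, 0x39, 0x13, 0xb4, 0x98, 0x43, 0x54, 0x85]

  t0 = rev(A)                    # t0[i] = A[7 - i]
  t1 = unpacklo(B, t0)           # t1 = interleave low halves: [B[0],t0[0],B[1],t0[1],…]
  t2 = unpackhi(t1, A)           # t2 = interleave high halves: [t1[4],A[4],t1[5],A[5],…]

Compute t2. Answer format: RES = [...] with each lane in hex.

RES = [0x13, 0x25, 0x30, 0x30, 0xb4, 0x26, 0x25, 0xac]

→ t0 |ac|26|30|25|38|87|7b|7c|
→ t1 |f9|ac|39|26|13|30|b4|25|
→ t2 |13|25|30|30|b4|26|25|ac|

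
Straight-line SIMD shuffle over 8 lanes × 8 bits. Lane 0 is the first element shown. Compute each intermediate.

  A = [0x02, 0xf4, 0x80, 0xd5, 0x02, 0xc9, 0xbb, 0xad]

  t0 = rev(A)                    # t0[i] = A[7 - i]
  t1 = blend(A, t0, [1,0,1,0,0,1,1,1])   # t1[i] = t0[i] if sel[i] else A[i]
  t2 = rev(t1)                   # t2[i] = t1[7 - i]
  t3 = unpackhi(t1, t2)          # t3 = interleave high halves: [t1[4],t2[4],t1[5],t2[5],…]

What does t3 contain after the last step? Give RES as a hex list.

t0 = [0xad, 0xbb, 0xc9, 0x02, 0xd5, 0x80, 0xf4, 0x02]
t1 = [0xad, 0xf4, 0xc9, 0xd5, 0x02, 0x80, 0xf4, 0x02]
t2 = [0x02, 0xf4, 0x80, 0x02, 0xd5, 0xc9, 0xf4, 0xad]
t3 = [0x02, 0xd5, 0x80, 0xc9, 0xf4, 0xf4, 0x02, 0xad]

RES = [ 0x02  0xd5  0x80  0xc9  0xf4  0xf4  0x02  0xad ]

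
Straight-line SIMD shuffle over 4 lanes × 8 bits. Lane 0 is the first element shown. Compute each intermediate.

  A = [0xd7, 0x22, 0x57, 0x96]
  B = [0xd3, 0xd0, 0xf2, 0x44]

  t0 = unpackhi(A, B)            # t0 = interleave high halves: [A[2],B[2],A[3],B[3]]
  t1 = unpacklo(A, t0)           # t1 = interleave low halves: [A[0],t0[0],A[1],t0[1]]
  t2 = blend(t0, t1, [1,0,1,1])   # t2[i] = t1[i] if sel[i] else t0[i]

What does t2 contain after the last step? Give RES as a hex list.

RES = [0xd7, 0xf2, 0x22, 0xf2]

  t0: 57 f2 96 44
  t1: d7 57 22 f2
  t2: d7 f2 22 f2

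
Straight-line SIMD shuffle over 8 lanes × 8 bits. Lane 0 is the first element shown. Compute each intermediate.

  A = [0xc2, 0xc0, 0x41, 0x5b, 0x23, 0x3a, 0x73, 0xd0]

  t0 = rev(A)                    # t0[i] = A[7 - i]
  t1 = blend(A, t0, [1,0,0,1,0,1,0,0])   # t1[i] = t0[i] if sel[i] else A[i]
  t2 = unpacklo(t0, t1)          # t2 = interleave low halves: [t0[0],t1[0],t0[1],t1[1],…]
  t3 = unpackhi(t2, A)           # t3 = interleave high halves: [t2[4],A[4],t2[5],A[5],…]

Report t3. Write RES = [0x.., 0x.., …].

  t0: d0 73 3a 23 5b 41 c0 c2
  t1: d0 c0 41 23 23 41 73 d0
  t2: d0 d0 73 c0 3a 41 23 23
  t3: 3a 23 41 3a 23 73 23 d0

RES = [ 0x3a  0x23  0x41  0x3a  0x23  0x73  0x23  0xd0 ]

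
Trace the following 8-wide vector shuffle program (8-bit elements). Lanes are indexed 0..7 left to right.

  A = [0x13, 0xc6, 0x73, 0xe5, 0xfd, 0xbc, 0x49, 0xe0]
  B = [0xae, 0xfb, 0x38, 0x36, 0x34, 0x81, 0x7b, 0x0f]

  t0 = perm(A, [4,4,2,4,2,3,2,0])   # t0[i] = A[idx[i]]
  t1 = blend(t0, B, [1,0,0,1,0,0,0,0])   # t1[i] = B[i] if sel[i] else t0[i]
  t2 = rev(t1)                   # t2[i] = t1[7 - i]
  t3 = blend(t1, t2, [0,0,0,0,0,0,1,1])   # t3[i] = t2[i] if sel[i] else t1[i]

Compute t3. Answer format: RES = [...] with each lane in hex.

→ t0 |fd|fd|73|fd|73|e5|73|13|
→ t1 |ae|fd|73|36|73|e5|73|13|
→ t2 |13|73|e5|73|36|73|fd|ae|
→ t3 |ae|fd|73|36|73|e5|fd|ae|

RES = [0xae, 0xfd, 0x73, 0x36, 0x73, 0xe5, 0xfd, 0xae]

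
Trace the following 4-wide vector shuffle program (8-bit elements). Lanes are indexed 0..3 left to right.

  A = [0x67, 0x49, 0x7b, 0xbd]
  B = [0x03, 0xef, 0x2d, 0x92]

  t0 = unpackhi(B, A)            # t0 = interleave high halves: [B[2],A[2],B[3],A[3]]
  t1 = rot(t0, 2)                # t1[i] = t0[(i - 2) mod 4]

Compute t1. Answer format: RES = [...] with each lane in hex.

RES = [0x92, 0xbd, 0x2d, 0x7b]

  t0: 2d 7b 92 bd
  t1: 92 bd 2d 7b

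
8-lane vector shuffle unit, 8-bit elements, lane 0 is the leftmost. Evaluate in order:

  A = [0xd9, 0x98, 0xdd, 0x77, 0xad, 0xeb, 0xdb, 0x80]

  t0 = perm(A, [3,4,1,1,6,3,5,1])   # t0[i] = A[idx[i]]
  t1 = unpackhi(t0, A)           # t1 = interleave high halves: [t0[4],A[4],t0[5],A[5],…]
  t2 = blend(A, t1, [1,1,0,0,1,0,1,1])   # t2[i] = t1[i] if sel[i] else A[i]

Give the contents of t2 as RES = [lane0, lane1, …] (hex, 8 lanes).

t0 = [0x77, 0xad, 0x98, 0x98, 0xdb, 0x77, 0xeb, 0x98]
t1 = [0xdb, 0xad, 0x77, 0xeb, 0xeb, 0xdb, 0x98, 0x80]
t2 = [0xdb, 0xad, 0xdd, 0x77, 0xeb, 0xeb, 0x98, 0x80]

RES = [0xdb, 0xad, 0xdd, 0x77, 0xeb, 0xeb, 0x98, 0x80]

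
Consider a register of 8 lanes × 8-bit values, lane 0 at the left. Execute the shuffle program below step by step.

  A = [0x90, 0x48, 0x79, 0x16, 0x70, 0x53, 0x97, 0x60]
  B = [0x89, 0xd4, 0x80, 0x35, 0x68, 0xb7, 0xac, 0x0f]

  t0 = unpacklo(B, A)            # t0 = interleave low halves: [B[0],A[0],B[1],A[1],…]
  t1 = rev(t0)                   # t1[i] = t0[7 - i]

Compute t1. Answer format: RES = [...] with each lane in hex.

  t0: 89 90 d4 48 80 79 35 16
  t1: 16 35 79 80 48 d4 90 89

RES = [0x16, 0x35, 0x79, 0x80, 0x48, 0xd4, 0x90, 0x89]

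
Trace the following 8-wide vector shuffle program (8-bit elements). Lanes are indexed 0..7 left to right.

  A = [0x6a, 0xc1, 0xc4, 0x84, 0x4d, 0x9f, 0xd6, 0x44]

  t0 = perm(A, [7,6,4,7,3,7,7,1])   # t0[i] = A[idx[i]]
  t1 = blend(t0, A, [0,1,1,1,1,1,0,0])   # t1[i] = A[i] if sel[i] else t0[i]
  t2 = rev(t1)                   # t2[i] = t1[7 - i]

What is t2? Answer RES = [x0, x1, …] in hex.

  t0: 44 d6 4d 44 84 44 44 c1
  t1: 44 c1 c4 84 4d 9f 44 c1
  t2: c1 44 9f 4d 84 c4 c1 44

RES = [ 0xc1  0x44  0x9f  0x4d  0x84  0xc4  0xc1  0x44 ]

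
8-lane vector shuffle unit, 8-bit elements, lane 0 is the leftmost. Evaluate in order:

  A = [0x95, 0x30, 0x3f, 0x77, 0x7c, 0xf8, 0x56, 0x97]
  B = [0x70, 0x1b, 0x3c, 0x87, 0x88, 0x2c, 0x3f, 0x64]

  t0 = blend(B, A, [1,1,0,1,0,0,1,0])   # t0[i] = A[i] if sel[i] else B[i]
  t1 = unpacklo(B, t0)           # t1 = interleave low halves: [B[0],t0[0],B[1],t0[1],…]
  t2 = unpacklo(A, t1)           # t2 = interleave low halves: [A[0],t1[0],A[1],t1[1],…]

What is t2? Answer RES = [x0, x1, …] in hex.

RES = [0x95, 0x70, 0x30, 0x95, 0x3f, 0x1b, 0x77, 0x30]

  t0: 95 30 3c 77 88 2c 56 64
  t1: 70 95 1b 30 3c 3c 87 77
  t2: 95 70 30 95 3f 1b 77 30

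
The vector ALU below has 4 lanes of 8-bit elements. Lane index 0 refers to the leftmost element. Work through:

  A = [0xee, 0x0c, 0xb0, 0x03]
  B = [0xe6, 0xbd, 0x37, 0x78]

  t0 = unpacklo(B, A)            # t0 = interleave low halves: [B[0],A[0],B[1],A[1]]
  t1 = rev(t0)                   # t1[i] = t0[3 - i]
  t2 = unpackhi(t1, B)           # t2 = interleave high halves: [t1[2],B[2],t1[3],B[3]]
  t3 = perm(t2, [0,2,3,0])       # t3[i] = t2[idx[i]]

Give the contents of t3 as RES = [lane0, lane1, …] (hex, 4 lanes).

RES = [ 0xee  0xe6  0x78  0xee ]

→ t0 |e6|ee|bd|0c|
→ t1 |0c|bd|ee|e6|
→ t2 |ee|37|e6|78|
→ t3 |ee|e6|78|ee|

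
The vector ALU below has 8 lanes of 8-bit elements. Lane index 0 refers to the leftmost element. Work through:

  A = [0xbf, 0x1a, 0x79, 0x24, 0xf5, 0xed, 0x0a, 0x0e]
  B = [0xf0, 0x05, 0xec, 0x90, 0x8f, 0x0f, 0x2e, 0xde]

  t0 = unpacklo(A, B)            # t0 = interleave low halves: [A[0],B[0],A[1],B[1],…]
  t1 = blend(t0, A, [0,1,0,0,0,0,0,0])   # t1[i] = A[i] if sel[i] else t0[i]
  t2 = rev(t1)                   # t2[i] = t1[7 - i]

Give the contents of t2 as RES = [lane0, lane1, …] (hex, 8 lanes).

RES = [0x90, 0x24, 0xec, 0x79, 0x05, 0x1a, 0x1a, 0xbf]

t0 = [0xbf, 0xf0, 0x1a, 0x05, 0x79, 0xec, 0x24, 0x90]
t1 = [0xbf, 0x1a, 0x1a, 0x05, 0x79, 0xec, 0x24, 0x90]
t2 = [0x90, 0x24, 0xec, 0x79, 0x05, 0x1a, 0x1a, 0xbf]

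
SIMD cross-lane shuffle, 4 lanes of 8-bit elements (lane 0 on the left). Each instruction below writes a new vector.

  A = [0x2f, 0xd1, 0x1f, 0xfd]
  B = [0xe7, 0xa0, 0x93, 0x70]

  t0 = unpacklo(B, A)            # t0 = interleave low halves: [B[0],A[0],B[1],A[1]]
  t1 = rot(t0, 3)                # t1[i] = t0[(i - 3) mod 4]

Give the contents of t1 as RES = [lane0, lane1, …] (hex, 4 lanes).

RES = [0x2f, 0xa0, 0xd1, 0xe7]

→ t0 |e7|2f|a0|d1|
→ t1 |2f|a0|d1|e7|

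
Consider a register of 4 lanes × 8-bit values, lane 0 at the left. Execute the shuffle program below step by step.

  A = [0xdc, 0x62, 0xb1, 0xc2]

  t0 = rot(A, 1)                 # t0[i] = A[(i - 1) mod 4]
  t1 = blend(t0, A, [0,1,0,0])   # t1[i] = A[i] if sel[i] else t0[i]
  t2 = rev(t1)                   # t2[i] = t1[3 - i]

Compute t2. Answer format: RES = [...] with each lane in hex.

t0 = [0xc2, 0xdc, 0x62, 0xb1]
t1 = [0xc2, 0x62, 0x62, 0xb1]
t2 = [0xb1, 0x62, 0x62, 0xc2]

RES = [0xb1, 0x62, 0x62, 0xc2]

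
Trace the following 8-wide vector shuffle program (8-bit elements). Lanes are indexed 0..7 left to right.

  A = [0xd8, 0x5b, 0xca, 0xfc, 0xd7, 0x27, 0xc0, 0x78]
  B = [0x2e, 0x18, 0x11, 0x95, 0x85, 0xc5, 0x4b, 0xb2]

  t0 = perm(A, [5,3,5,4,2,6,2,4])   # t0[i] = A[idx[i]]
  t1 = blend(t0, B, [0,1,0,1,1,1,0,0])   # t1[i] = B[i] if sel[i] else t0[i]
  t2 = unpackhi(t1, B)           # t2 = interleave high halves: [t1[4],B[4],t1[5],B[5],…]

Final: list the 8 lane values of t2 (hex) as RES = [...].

  t0: 27 fc 27 d7 ca c0 ca d7
  t1: 27 18 27 95 85 c5 ca d7
  t2: 85 85 c5 c5 ca 4b d7 b2

RES = [0x85, 0x85, 0xc5, 0xc5, 0xca, 0x4b, 0xd7, 0xb2]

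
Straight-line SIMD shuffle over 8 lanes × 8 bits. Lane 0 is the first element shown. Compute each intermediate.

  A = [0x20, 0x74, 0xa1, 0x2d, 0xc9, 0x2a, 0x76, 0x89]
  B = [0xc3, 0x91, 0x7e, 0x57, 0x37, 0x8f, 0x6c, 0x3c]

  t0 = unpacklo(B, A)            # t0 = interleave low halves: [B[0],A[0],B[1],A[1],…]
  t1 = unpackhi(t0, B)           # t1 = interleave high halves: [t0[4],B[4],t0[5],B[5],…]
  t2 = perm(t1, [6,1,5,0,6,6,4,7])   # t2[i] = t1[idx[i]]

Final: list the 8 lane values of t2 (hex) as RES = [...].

→ t0 |c3|20|91|74|7e|a1|57|2d|
→ t1 |7e|37|a1|8f|57|6c|2d|3c|
→ t2 |2d|37|6c|7e|2d|2d|57|3c|

RES = [0x2d, 0x37, 0x6c, 0x7e, 0x2d, 0x2d, 0x57, 0x3c]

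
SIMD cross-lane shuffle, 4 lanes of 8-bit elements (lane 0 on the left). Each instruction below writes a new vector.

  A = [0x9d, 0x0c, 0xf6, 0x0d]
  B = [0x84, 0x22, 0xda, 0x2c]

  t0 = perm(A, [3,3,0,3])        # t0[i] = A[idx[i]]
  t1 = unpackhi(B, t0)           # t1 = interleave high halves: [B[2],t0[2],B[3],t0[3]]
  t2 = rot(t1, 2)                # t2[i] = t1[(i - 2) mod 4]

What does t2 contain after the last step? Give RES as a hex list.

→ t0 |0d|0d|9d|0d|
→ t1 |da|9d|2c|0d|
→ t2 |2c|0d|da|9d|

RES = [0x2c, 0x0d, 0xda, 0x9d]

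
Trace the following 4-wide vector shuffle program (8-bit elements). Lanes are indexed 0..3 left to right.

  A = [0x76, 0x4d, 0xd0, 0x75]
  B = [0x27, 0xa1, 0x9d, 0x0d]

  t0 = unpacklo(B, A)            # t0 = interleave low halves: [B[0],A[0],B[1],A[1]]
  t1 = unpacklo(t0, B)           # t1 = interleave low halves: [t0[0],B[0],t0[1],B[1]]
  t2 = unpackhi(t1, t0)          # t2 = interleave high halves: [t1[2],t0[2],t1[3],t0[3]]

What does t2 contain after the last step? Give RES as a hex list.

RES = [ 0x76  0xa1  0xa1  0x4d ]

t0 = [0x27, 0x76, 0xa1, 0x4d]
t1 = [0x27, 0x27, 0x76, 0xa1]
t2 = [0x76, 0xa1, 0xa1, 0x4d]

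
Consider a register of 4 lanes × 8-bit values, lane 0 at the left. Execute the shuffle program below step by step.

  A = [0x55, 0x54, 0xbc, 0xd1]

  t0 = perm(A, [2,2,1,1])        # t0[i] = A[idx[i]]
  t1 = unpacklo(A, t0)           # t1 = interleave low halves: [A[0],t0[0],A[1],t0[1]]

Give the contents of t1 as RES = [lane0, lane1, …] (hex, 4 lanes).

RES = [ 0x55  0xbc  0x54  0xbc ]

→ t0 |bc|bc|54|54|
→ t1 |55|bc|54|bc|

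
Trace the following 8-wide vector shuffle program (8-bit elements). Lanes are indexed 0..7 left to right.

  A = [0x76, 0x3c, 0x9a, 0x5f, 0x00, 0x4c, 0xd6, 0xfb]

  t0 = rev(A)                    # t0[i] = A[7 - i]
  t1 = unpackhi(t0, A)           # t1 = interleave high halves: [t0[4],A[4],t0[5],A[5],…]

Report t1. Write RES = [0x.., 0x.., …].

RES = [ 0x5f  0x00  0x9a  0x4c  0x3c  0xd6  0x76  0xfb ]

t0 = [0xfb, 0xd6, 0x4c, 0x00, 0x5f, 0x9a, 0x3c, 0x76]
t1 = [0x5f, 0x00, 0x9a, 0x4c, 0x3c, 0xd6, 0x76, 0xfb]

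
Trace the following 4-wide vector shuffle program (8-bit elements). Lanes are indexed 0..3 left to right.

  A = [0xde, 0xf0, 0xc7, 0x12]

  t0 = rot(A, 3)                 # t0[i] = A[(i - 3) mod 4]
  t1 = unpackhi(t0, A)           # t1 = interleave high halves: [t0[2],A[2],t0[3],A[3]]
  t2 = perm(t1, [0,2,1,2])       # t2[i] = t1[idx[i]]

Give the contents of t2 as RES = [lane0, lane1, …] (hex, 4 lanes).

  t0: f0 c7 12 de
  t1: 12 c7 de 12
  t2: 12 de c7 de

RES = [ 0x12  0xde  0xc7  0xde ]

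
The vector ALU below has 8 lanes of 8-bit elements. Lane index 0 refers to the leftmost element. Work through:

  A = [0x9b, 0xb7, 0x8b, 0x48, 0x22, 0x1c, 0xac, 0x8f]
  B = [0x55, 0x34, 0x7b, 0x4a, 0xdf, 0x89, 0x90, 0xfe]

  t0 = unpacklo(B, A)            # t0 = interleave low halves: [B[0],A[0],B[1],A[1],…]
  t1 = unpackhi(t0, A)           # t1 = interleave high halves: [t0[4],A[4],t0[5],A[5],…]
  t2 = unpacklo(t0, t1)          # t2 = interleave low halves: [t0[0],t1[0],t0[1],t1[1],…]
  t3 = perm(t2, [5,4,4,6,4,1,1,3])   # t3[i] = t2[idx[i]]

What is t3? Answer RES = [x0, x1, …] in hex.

→ t0 |55|9b|34|b7|7b|8b|4a|48|
→ t1 |7b|22|8b|1c|4a|ac|48|8f|
→ t2 |55|7b|9b|22|34|8b|b7|1c|
→ t3 |8b|34|34|b7|34|7b|7b|22|

RES = [ 0x8b  0x34  0x34  0xb7  0x34  0x7b  0x7b  0x22 ]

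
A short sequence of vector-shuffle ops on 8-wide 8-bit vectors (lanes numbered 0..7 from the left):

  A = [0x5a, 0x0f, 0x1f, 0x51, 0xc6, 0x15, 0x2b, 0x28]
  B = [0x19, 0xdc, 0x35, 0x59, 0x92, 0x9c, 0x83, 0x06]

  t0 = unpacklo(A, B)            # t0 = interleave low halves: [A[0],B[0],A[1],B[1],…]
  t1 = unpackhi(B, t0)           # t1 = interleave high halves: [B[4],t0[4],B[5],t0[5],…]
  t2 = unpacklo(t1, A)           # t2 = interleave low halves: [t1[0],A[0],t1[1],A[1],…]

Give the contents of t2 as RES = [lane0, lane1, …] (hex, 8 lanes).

RES = [ 0x92  0x5a  0x1f  0x0f  0x9c  0x1f  0x35  0x51 ]

→ t0 |5a|19|0f|dc|1f|35|51|59|
→ t1 |92|1f|9c|35|83|51|06|59|
→ t2 |92|5a|1f|0f|9c|1f|35|51|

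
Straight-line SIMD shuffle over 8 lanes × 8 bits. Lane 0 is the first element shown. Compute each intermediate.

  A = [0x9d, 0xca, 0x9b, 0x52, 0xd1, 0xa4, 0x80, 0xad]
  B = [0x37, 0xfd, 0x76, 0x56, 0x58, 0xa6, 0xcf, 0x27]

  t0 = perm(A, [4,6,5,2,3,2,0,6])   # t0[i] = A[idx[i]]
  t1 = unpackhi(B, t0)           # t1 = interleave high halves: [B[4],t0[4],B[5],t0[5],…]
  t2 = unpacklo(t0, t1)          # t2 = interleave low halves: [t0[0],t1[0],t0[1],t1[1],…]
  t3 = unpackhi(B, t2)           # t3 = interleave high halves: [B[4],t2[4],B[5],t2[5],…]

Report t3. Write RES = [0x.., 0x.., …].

→ t0 |d1|80|a4|9b|52|9b|9d|80|
→ t1 |58|52|a6|9b|cf|9d|27|80|
→ t2 |d1|58|80|52|a4|a6|9b|9b|
→ t3 |58|a4|a6|a6|cf|9b|27|9b|

RES = [ 0x58  0xa4  0xa6  0xa6  0xcf  0x9b  0x27  0x9b ]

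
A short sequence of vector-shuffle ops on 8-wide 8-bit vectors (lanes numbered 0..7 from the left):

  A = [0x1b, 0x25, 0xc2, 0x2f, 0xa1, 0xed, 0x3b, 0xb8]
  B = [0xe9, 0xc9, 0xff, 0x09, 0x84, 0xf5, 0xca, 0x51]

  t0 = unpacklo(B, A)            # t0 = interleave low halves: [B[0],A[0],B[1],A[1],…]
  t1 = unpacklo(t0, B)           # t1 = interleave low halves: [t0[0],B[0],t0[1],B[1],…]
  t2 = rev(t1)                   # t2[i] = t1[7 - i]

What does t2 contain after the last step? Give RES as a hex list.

RES = [0x09, 0x25, 0xff, 0xc9, 0xc9, 0x1b, 0xe9, 0xe9]

t0 = [0xe9, 0x1b, 0xc9, 0x25, 0xff, 0xc2, 0x09, 0x2f]
t1 = [0xe9, 0xe9, 0x1b, 0xc9, 0xc9, 0xff, 0x25, 0x09]
t2 = [0x09, 0x25, 0xff, 0xc9, 0xc9, 0x1b, 0xe9, 0xe9]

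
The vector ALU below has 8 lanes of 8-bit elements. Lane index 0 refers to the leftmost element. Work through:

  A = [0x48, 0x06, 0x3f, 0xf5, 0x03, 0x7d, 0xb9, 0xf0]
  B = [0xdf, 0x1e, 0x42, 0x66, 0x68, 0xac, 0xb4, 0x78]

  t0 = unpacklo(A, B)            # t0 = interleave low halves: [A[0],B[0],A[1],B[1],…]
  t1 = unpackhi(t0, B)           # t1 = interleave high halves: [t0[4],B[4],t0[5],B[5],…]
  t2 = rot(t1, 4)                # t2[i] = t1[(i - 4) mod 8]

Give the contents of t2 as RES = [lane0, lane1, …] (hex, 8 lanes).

t0 = [0x48, 0xdf, 0x06, 0x1e, 0x3f, 0x42, 0xf5, 0x66]
t1 = [0x3f, 0x68, 0x42, 0xac, 0xf5, 0xb4, 0x66, 0x78]
t2 = [0xf5, 0xb4, 0x66, 0x78, 0x3f, 0x68, 0x42, 0xac]

RES = [ 0xf5  0xb4  0x66  0x78  0x3f  0x68  0x42  0xac ]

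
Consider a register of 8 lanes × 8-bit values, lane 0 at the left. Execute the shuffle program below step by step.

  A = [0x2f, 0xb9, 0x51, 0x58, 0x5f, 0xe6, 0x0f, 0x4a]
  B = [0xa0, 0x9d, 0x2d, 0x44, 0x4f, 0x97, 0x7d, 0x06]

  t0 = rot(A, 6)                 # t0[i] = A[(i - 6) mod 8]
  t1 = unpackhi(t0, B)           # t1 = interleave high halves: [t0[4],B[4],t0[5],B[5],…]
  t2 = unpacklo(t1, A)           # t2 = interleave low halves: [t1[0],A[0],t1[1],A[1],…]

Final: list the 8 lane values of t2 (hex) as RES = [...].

RES = [0x0f, 0x2f, 0x4f, 0xb9, 0x4a, 0x51, 0x97, 0x58]

  t0: 51 58 5f e6 0f 4a 2f b9
  t1: 0f 4f 4a 97 2f 7d b9 06
  t2: 0f 2f 4f b9 4a 51 97 58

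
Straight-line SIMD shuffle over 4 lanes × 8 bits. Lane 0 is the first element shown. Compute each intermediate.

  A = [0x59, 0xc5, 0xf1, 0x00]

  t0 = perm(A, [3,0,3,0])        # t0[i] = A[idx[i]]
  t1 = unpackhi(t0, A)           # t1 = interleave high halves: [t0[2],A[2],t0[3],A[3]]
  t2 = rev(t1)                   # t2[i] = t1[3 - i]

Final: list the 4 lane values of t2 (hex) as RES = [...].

RES = [0x00, 0x59, 0xf1, 0x00]

→ t0 |00|59|00|59|
→ t1 |00|f1|59|00|
→ t2 |00|59|f1|00|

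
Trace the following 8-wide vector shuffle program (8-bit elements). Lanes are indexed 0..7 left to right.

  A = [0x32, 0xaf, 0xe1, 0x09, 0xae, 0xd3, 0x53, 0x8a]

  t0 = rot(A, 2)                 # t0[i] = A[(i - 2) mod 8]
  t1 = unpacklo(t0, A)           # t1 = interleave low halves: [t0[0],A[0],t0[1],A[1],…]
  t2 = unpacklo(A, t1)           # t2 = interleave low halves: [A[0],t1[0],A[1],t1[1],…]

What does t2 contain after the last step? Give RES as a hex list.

t0 = [0x53, 0x8a, 0x32, 0xaf, 0xe1, 0x09, 0xae, 0xd3]
t1 = [0x53, 0x32, 0x8a, 0xaf, 0x32, 0xe1, 0xaf, 0x09]
t2 = [0x32, 0x53, 0xaf, 0x32, 0xe1, 0x8a, 0x09, 0xaf]

RES = [0x32, 0x53, 0xaf, 0x32, 0xe1, 0x8a, 0x09, 0xaf]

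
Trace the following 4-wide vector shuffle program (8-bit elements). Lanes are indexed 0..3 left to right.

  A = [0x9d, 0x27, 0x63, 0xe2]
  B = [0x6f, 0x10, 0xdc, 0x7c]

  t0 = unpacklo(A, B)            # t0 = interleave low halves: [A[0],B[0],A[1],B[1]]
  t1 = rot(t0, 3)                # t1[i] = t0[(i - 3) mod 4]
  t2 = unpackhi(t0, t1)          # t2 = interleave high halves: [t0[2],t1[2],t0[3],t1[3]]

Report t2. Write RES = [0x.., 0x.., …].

RES = [ 0x27  0x10  0x10  0x9d ]

  t0: 9d 6f 27 10
  t1: 6f 27 10 9d
  t2: 27 10 10 9d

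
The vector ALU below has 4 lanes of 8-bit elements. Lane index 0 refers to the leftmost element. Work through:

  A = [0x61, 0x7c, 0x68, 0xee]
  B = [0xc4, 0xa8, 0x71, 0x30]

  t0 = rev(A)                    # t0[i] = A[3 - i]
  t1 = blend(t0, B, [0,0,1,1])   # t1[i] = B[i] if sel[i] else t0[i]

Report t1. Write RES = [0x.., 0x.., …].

RES = [0xee, 0x68, 0x71, 0x30]

t0 = [0xee, 0x68, 0x7c, 0x61]
t1 = [0xee, 0x68, 0x71, 0x30]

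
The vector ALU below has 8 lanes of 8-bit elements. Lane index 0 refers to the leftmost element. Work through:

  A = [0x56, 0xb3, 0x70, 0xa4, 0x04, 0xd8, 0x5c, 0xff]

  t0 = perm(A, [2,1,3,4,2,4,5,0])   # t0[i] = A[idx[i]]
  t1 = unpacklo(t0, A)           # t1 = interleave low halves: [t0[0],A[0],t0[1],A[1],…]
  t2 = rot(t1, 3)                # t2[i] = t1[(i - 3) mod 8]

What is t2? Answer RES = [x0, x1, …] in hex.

RES = [0x70, 0x04, 0xa4, 0x70, 0x56, 0xb3, 0xb3, 0xa4]

  t0: 70 b3 a4 04 70 04 d8 56
  t1: 70 56 b3 b3 a4 70 04 a4
  t2: 70 04 a4 70 56 b3 b3 a4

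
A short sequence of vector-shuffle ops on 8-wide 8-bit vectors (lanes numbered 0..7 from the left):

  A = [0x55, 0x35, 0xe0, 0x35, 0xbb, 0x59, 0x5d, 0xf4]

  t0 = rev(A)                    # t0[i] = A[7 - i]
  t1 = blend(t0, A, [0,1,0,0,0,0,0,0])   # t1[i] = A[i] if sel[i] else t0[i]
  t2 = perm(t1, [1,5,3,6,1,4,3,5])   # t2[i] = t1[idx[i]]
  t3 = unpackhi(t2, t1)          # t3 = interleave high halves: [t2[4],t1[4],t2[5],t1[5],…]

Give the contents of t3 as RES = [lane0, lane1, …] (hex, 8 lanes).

RES = [0x35, 0x35, 0x35, 0xe0, 0xbb, 0x35, 0xe0, 0x55]

  t0: f4 5d 59 bb 35 e0 35 55
  t1: f4 35 59 bb 35 e0 35 55
  t2: 35 e0 bb 35 35 35 bb e0
  t3: 35 35 35 e0 bb 35 e0 55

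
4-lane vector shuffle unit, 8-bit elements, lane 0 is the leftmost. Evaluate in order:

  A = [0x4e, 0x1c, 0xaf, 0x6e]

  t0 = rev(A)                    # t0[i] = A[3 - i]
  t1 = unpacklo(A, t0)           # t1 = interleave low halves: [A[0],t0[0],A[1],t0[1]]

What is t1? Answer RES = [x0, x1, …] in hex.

RES = [0x4e, 0x6e, 0x1c, 0xaf]

  t0: 6e af 1c 4e
  t1: 4e 6e 1c af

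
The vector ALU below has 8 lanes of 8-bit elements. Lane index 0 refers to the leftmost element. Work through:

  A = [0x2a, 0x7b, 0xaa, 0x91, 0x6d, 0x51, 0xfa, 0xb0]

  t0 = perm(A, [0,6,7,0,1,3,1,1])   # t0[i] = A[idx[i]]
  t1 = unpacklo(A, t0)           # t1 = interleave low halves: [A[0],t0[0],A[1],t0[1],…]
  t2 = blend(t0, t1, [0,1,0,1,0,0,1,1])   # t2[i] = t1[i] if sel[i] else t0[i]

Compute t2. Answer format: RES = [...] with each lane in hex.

→ t0 |2a|fa|b0|2a|7b|91|7b|7b|
→ t1 |2a|2a|7b|fa|aa|b0|91|2a|
→ t2 |2a|2a|b0|fa|7b|91|91|2a|

RES = [0x2a, 0x2a, 0xb0, 0xfa, 0x7b, 0x91, 0x91, 0x2a]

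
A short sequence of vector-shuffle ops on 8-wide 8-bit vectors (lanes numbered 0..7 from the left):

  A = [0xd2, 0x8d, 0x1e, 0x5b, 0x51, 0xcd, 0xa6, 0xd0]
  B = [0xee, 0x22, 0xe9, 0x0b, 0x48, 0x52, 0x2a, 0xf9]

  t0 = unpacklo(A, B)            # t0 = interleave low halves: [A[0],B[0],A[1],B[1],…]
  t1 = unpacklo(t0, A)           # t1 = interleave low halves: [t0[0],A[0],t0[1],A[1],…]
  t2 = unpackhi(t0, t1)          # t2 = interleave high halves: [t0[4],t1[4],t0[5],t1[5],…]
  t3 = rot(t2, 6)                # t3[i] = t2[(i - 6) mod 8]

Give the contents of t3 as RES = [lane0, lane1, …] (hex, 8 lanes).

→ t0 |d2|ee|8d|22|1e|e9|5b|0b|
→ t1 |d2|d2|ee|8d|8d|1e|22|5b|
→ t2 |1e|8d|e9|1e|5b|22|0b|5b|
→ t3 |e9|1e|5b|22|0b|5b|1e|8d|

RES = [0xe9, 0x1e, 0x5b, 0x22, 0x0b, 0x5b, 0x1e, 0x8d]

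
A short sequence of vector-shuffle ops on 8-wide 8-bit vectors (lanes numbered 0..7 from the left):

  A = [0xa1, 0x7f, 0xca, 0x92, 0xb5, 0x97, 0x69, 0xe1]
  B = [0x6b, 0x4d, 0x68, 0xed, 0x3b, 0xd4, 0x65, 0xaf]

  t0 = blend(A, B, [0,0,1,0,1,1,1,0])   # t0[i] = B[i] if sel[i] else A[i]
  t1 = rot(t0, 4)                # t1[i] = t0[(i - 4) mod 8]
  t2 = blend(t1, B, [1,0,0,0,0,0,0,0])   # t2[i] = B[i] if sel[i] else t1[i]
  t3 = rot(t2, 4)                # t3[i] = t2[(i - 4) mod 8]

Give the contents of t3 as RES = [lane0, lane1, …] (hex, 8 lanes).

  t0: a1 7f 68 92 3b d4 65 e1
  t1: 3b d4 65 e1 a1 7f 68 92
  t2: 6b d4 65 e1 a1 7f 68 92
  t3: a1 7f 68 92 6b d4 65 e1

RES = [ 0xa1  0x7f  0x68  0x92  0x6b  0xd4  0x65  0xe1 ]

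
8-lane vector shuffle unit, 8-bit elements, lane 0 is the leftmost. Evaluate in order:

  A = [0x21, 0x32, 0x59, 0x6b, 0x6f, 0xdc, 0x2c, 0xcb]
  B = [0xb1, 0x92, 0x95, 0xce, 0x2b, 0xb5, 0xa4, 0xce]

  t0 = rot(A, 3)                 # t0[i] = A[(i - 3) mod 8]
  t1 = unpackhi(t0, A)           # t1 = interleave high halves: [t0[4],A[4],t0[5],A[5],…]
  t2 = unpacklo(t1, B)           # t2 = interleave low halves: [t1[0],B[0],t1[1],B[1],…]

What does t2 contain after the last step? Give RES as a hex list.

RES = [0x32, 0xb1, 0x6f, 0x92, 0x59, 0x95, 0xdc, 0xce]

t0 = [0xdc, 0x2c, 0xcb, 0x21, 0x32, 0x59, 0x6b, 0x6f]
t1 = [0x32, 0x6f, 0x59, 0xdc, 0x6b, 0x2c, 0x6f, 0xcb]
t2 = [0x32, 0xb1, 0x6f, 0x92, 0x59, 0x95, 0xdc, 0xce]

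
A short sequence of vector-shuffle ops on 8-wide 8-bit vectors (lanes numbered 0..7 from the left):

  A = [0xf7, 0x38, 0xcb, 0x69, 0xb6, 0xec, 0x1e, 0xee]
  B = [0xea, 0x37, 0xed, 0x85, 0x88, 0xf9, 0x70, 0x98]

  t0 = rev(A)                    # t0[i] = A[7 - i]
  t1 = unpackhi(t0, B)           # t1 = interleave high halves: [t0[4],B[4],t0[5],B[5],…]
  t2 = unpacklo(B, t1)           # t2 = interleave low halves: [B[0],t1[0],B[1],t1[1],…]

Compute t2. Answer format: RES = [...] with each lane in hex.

→ t0 |ee|1e|ec|b6|69|cb|38|f7|
→ t1 |69|88|cb|f9|38|70|f7|98|
→ t2 |ea|69|37|88|ed|cb|85|f9|

RES = [ 0xea  0x69  0x37  0x88  0xed  0xcb  0x85  0xf9 ]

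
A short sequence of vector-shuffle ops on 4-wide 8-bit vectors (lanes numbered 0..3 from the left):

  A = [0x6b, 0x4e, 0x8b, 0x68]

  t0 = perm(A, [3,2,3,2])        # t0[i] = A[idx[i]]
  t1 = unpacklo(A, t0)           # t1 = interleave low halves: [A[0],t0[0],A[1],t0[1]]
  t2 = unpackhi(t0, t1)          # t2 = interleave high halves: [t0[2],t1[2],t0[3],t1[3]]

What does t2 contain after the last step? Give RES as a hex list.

RES = [0x68, 0x4e, 0x8b, 0x8b]

t0 = [0x68, 0x8b, 0x68, 0x8b]
t1 = [0x6b, 0x68, 0x4e, 0x8b]
t2 = [0x68, 0x4e, 0x8b, 0x8b]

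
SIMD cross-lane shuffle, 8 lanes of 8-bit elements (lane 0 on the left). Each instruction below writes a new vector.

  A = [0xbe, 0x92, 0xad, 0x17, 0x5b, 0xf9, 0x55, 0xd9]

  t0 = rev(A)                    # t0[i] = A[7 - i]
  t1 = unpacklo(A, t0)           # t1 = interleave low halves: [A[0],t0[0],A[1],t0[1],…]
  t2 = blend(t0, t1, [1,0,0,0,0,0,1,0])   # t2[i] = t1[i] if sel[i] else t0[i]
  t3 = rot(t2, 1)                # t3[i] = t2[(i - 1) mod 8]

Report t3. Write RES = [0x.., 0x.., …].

RES = [ 0xbe  0xbe  0x55  0xf9  0x5b  0x17  0xad  0x17 ]

  t0: d9 55 f9 5b 17 ad 92 be
  t1: be d9 92 55 ad f9 17 5b
  t2: be 55 f9 5b 17 ad 17 be
  t3: be be 55 f9 5b 17 ad 17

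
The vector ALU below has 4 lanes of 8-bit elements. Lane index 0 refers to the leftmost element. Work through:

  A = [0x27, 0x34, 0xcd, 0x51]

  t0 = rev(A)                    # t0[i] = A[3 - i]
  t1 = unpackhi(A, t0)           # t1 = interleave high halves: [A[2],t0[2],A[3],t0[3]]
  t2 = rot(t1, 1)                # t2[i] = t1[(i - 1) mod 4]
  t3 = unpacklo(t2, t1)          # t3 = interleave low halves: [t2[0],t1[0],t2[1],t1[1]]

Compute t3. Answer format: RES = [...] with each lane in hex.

RES = [0x27, 0xcd, 0xcd, 0x34]

→ t0 |51|cd|34|27|
→ t1 |cd|34|51|27|
→ t2 |27|cd|34|51|
→ t3 |27|cd|cd|34|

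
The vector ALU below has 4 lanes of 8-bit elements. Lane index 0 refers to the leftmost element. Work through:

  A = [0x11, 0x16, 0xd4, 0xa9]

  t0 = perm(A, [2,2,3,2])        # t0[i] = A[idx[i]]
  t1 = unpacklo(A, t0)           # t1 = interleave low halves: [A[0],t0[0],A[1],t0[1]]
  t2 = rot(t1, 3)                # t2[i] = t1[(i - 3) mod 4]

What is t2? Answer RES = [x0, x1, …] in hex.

RES = [ 0xd4  0x16  0xd4  0x11 ]

→ t0 |d4|d4|a9|d4|
→ t1 |11|d4|16|d4|
→ t2 |d4|16|d4|11|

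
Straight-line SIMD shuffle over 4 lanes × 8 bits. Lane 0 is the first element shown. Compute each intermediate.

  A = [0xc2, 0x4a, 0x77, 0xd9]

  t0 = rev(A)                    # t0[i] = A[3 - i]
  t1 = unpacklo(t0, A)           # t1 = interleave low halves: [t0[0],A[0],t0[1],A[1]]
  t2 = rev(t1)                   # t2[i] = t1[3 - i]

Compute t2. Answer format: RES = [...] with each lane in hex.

RES = [0x4a, 0x77, 0xc2, 0xd9]

t0 = [0xd9, 0x77, 0x4a, 0xc2]
t1 = [0xd9, 0xc2, 0x77, 0x4a]
t2 = [0x4a, 0x77, 0xc2, 0xd9]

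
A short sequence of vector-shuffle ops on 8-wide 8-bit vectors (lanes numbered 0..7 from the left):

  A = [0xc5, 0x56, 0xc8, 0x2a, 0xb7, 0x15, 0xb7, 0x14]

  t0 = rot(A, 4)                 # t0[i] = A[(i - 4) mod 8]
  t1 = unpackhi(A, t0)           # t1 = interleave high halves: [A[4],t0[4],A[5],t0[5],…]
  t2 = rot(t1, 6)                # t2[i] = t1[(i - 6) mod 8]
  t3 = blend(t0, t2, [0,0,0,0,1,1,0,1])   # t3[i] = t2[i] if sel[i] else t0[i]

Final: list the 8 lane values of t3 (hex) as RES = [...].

→ t0 |b7|15|b7|14|c5|56|c8|2a|
→ t1 |b7|c5|15|56|b7|c8|14|2a|
→ t2 |15|56|b7|c8|14|2a|b7|c5|
→ t3 |b7|15|b7|14|14|2a|c8|c5|

RES = [0xb7, 0x15, 0xb7, 0x14, 0x14, 0x2a, 0xc8, 0xc5]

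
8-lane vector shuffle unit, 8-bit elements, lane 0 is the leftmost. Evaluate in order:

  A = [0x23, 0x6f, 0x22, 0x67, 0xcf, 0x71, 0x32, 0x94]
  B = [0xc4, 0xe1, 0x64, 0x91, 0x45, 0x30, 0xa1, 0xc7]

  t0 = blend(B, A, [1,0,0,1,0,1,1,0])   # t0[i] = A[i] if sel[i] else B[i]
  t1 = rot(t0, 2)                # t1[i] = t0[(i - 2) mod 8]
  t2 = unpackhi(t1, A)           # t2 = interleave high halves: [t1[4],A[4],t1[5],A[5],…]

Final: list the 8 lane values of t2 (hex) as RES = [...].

RES = [ 0x64  0xcf  0x67  0x71  0x45  0x32  0x71  0x94 ]

  t0: 23 e1 64 67 45 71 32 c7
  t1: 32 c7 23 e1 64 67 45 71
  t2: 64 cf 67 71 45 32 71 94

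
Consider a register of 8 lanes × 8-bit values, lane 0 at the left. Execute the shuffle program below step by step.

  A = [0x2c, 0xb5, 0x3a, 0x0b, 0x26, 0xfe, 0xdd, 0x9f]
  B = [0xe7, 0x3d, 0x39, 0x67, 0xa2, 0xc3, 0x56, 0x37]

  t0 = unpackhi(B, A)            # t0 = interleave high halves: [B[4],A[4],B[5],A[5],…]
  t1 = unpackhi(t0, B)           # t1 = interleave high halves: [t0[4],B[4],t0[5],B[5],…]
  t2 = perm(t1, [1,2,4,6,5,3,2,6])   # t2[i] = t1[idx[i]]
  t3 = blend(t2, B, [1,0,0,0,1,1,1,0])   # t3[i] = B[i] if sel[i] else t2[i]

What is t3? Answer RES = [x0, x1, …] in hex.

  t0: a2 26 c3 fe 56 dd 37 9f
  t1: 56 a2 dd c3 37 56 9f 37
  t2: a2 dd 37 9f 56 c3 dd 9f
  t3: e7 dd 37 9f a2 c3 56 9f

RES = [ 0xe7  0xdd  0x37  0x9f  0xa2  0xc3  0x56  0x9f ]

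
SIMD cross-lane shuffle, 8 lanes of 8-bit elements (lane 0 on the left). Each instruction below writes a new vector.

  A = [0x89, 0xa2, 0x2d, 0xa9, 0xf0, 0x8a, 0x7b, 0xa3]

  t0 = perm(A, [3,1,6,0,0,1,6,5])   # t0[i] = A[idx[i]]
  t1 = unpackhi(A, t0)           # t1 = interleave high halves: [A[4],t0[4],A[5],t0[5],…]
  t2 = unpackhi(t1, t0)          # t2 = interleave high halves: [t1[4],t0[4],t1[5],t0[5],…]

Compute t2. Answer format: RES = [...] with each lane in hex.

t0 = [0xa9, 0xa2, 0x7b, 0x89, 0x89, 0xa2, 0x7b, 0x8a]
t1 = [0xf0, 0x89, 0x8a, 0xa2, 0x7b, 0x7b, 0xa3, 0x8a]
t2 = [0x7b, 0x89, 0x7b, 0xa2, 0xa3, 0x7b, 0x8a, 0x8a]

RES = [0x7b, 0x89, 0x7b, 0xa2, 0xa3, 0x7b, 0x8a, 0x8a]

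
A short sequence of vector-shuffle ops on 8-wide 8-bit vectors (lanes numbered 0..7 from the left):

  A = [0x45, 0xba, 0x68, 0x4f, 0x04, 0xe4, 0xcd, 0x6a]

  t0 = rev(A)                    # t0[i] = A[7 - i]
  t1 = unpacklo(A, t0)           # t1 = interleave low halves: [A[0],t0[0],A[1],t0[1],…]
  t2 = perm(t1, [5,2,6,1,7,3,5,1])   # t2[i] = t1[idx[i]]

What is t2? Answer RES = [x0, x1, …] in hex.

RES = [ 0xe4  0xba  0x4f  0x6a  0x04  0xcd  0xe4  0x6a ]

→ t0 |6a|cd|e4|04|4f|68|ba|45|
→ t1 |45|6a|ba|cd|68|e4|4f|04|
→ t2 |e4|ba|4f|6a|04|cd|e4|6a|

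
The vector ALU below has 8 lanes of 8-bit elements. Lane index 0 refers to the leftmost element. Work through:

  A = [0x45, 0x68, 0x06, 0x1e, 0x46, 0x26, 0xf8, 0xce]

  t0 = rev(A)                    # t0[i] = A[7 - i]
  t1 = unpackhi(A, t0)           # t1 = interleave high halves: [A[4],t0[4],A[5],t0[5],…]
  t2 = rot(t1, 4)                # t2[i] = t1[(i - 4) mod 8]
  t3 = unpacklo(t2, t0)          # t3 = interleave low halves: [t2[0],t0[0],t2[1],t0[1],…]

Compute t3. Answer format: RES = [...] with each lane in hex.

t0 = [0xce, 0xf8, 0x26, 0x46, 0x1e, 0x06, 0x68, 0x45]
t1 = [0x46, 0x1e, 0x26, 0x06, 0xf8, 0x68, 0xce, 0x45]
t2 = [0xf8, 0x68, 0xce, 0x45, 0x46, 0x1e, 0x26, 0x06]
t3 = [0xf8, 0xce, 0x68, 0xf8, 0xce, 0x26, 0x45, 0x46]

RES = [0xf8, 0xce, 0x68, 0xf8, 0xce, 0x26, 0x45, 0x46]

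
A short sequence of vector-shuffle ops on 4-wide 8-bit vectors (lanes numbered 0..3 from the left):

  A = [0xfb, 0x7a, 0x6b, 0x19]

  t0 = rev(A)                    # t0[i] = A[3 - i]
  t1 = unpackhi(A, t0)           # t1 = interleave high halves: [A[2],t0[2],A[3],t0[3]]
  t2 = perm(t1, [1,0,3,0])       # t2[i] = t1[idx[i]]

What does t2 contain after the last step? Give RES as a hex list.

→ t0 |19|6b|7a|fb|
→ t1 |6b|7a|19|fb|
→ t2 |7a|6b|fb|6b|

RES = [ 0x7a  0x6b  0xfb  0x6b ]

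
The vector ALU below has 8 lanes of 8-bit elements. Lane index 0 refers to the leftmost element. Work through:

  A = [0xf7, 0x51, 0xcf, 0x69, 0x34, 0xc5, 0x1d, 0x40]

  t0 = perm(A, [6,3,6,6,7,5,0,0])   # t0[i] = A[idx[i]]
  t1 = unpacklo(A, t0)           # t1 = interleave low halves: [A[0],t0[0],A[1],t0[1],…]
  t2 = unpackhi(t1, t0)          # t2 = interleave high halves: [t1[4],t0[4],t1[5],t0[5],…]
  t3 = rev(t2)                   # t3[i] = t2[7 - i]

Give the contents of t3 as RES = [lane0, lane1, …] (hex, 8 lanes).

  t0: 1d 69 1d 1d 40 c5 f7 f7
  t1: f7 1d 51 69 cf 1d 69 1d
  t2: cf 40 1d c5 69 f7 1d f7
  t3: f7 1d f7 69 c5 1d 40 cf

RES = [0xf7, 0x1d, 0xf7, 0x69, 0xc5, 0x1d, 0x40, 0xcf]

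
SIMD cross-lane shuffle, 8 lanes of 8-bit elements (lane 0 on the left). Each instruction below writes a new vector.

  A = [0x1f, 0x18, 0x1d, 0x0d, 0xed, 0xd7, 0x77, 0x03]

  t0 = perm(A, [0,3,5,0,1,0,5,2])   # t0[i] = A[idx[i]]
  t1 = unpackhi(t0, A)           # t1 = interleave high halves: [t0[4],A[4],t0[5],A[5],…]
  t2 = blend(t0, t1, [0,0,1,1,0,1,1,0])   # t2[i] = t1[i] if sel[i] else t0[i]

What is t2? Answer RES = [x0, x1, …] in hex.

t0 = [0x1f, 0x0d, 0xd7, 0x1f, 0x18, 0x1f, 0xd7, 0x1d]
t1 = [0x18, 0xed, 0x1f, 0xd7, 0xd7, 0x77, 0x1d, 0x03]
t2 = [0x1f, 0x0d, 0x1f, 0xd7, 0x18, 0x77, 0x1d, 0x1d]

RES = [0x1f, 0x0d, 0x1f, 0xd7, 0x18, 0x77, 0x1d, 0x1d]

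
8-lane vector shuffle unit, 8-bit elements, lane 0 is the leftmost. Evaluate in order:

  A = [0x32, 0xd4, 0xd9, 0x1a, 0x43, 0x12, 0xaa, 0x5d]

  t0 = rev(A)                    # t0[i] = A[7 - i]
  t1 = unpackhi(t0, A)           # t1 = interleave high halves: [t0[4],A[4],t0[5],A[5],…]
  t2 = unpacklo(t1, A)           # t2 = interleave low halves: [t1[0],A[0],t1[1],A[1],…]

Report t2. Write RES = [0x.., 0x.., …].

  t0: 5d aa 12 43 1a d9 d4 32
  t1: 1a 43 d9 12 d4 aa 32 5d
  t2: 1a 32 43 d4 d9 d9 12 1a

RES = [0x1a, 0x32, 0x43, 0xd4, 0xd9, 0xd9, 0x12, 0x1a]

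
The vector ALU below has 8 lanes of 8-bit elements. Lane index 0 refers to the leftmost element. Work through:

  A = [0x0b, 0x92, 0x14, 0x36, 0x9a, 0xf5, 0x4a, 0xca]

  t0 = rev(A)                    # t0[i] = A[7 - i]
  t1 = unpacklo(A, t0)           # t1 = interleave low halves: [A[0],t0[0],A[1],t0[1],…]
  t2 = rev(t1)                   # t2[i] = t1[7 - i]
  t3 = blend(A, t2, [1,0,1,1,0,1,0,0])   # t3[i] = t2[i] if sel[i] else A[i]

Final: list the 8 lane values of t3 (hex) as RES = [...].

RES = [0x9a, 0x92, 0xf5, 0x14, 0x9a, 0x92, 0x4a, 0xca]

t0 = [0xca, 0x4a, 0xf5, 0x9a, 0x36, 0x14, 0x92, 0x0b]
t1 = [0x0b, 0xca, 0x92, 0x4a, 0x14, 0xf5, 0x36, 0x9a]
t2 = [0x9a, 0x36, 0xf5, 0x14, 0x4a, 0x92, 0xca, 0x0b]
t3 = [0x9a, 0x92, 0xf5, 0x14, 0x9a, 0x92, 0x4a, 0xca]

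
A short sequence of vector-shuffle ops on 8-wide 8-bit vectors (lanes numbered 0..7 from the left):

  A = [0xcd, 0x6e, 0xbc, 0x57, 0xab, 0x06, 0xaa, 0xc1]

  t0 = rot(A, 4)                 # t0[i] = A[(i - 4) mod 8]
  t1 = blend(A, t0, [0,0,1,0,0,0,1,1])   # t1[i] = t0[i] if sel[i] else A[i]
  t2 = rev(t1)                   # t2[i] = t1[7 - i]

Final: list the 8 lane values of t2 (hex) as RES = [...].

RES = [ 0x57  0xbc  0x06  0xab  0x57  0xaa  0x6e  0xcd ]

t0 = [0xab, 0x06, 0xaa, 0xc1, 0xcd, 0x6e, 0xbc, 0x57]
t1 = [0xcd, 0x6e, 0xaa, 0x57, 0xab, 0x06, 0xbc, 0x57]
t2 = [0x57, 0xbc, 0x06, 0xab, 0x57, 0xaa, 0x6e, 0xcd]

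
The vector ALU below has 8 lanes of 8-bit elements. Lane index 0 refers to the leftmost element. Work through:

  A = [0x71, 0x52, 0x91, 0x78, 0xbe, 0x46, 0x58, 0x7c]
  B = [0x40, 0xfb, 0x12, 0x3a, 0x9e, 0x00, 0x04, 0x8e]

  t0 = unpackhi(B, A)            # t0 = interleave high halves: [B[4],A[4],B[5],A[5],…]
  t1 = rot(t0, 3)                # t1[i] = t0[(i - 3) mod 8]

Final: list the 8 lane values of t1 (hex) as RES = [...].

t0 = [0x9e, 0xbe, 0x00, 0x46, 0x04, 0x58, 0x8e, 0x7c]
t1 = [0x58, 0x8e, 0x7c, 0x9e, 0xbe, 0x00, 0x46, 0x04]

RES = [0x58, 0x8e, 0x7c, 0x9e, 0xbe, 0x00, 0x46, 0x04]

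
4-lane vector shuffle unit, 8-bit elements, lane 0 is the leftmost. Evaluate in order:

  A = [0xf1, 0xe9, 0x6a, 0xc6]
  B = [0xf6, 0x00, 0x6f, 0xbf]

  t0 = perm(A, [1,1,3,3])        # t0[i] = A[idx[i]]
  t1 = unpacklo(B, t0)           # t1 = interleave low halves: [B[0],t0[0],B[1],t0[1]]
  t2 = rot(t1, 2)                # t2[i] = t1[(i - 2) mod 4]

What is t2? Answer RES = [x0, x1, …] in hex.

t0 = [0xe9, 0xe9, 0xc6, 0xc6]
t1 = [0xf6, 0xe9, 0x00, 0xe9]
t2 = [0x00, 0xe9, 0xf6, 0xe9]

RES = [ 0x00  0xe9  0xf6  0xe9 ]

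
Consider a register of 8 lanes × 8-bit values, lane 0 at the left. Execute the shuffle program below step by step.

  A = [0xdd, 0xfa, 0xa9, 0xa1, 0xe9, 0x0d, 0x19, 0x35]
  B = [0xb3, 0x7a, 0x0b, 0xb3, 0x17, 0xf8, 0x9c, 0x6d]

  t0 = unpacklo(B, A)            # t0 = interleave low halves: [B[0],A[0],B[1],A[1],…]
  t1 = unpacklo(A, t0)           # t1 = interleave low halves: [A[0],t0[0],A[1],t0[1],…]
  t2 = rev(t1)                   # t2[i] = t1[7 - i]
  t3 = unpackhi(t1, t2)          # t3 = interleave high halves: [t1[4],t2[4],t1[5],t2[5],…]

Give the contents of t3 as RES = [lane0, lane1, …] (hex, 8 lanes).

→ t0 |b3|dd|7a|fa|0b|a9|b3|a1|
→ t1 |dd|b3|fa|dd|a9|7a|a1|fa|
→ t2 |fa|a1|7a|a9|dd|fa|b3|dd|
→ t3 |a9|dd|7a|fa|a1|b3|fa|dd|

RES = [ 0xa9  0xdd  0x7a  0xfa  0xa1  0xb3  0xfa  0xdd ]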